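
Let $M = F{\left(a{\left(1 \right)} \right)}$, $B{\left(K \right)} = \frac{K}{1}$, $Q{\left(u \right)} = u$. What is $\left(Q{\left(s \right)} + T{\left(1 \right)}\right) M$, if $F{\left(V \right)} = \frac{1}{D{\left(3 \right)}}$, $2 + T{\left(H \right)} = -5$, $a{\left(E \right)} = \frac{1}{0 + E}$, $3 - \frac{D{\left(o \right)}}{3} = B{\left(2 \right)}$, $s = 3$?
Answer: $- \frac{4}{3} \approx -1.3333$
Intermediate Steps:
$B{\left(K \right)} = K$ ($B{\left(K \right)} = K 1 = K$)
$D{\left(o \right)} = 3$ ($D{\left(o \right)} = 9 - 6 = 3$)
$a{\left(E \right)} = \frac{1}{E}$
$T{\left(H \right)} = -7$ ($T{\left(H \right)} = -2 - 5 = -7$)
$F{\left(V \right)} = \frac{1}{3}$
$M = \frac{1}{3} \approx 0.33333$
$\left(Q{\left(s \right)} + T{\left(1 \right)}\right) M = \left(3 - 7\right) \frac{1}{3} = \left(-4\right) \frac{1}{3} = - \frac{4}{3}$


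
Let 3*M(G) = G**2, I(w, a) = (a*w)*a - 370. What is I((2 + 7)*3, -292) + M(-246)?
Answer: 2321930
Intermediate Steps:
I(w, a) = -370 + w*a**2 (I(w, a) = w*a**2 - 370 = -370 + w*a**2)
M(G) = G**2/3
I((2 + 7)*3, -292) + M(-246) = (-370 + ((2 + 7)*3)*(-292)**2) + (1/3)*(-246)**2 = (-370 + (9*3)*85264) + (1/3)*60516 = (-370 + 27*85264) + 20172 = (-370 + 2302128) + 20172 = 2301758 + 20172 = 2321930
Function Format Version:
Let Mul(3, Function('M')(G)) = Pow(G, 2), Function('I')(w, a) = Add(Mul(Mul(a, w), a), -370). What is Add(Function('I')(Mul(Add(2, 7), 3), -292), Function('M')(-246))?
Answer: 2321930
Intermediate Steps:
Function('I')(w, a) = Add(-370, Mul(w, Pow(a, 2))) (Function('I')(w, a) = Add(Mul(w, Pow(a, 2)), -370) = Add(-370, Mul(w, Pow(a, 2))))
Function('M')(G) = Mul(Rational(1, 3), Pow(G, 2))
Add(Function('I')(Mul(Add(2, 7), 3), -292), Function('M')(-246)) = Add(Add(-370, Mul(Mul(Add(2, 7), 3), Pow(-292, 2))), Mul(Rational(1, 3), Pow(-246, 2))) = Add(Add(-370, Mul(Mul(9, 3), 85264)), Mul(Rational(1, 3), 60516)) = Add(Add(-370, Mul(27, 85264)), 20172) = Add(Add(-370, 2302128), 20172) = Add(2301758, 20172) = 2321930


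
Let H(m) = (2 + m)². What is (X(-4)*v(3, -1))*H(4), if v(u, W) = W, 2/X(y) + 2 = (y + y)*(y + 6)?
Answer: 4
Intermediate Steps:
X(y) = 2/(-2 + 2*y*(6 + y)) (X(y) = 2/(-2 + (y + y)*(y + 6)) = 2/(-2 + (2*y)*(6 + y)) = 2/(-2 + 2*y*(6 + y)))
(X(-4)*v(3, -1))*H(4) = (-1/(-1 + (-4)² + 6*(-4)))*(2 + 4)² = (-1/(-1 + 16 - 24))*6² = (-1/(-9))*36 = -⅑*(-1)*36 = (⅑)*36 = 4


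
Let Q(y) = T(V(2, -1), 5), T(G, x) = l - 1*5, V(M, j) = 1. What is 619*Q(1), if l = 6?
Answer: 619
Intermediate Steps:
T(G, x) = 1 (T(G, x) = 6 - 1*5 = 6 - 5 = 1)
Q(y) = 1
619*Q(1) = 619*1 = 619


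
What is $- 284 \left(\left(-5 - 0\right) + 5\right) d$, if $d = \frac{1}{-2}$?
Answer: $0$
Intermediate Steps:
$d = - \frac{1}{2} \approx -0.5$
$- 284 \left(\left(-5 - 0\right) + 5\right) d = - 284 \left(\left(-5 - 0\right) + 5\right) \left(- \frac{1}{2}\right) = - 284 \left(\left(-5 + 0\right) + 5\right) \left(- \frac{1}{2}\right) = - 284 \left(-5 + 5\right) \left(- \frac{1}{2}\right) = - 284 \cdot 0 \left(- \frac{1}{2}\right) = \left(-284\right) 0 = 0$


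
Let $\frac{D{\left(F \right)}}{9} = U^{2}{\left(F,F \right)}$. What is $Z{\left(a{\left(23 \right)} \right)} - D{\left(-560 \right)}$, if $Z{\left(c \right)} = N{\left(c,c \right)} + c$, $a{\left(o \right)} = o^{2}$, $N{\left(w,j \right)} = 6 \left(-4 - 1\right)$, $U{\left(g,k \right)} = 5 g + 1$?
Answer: $-70509110$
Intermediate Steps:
$U{\left(g,k \right)} = 1 + 5 g$
$D{\left(F \right)} = 9 \left(1 + 5 F\right)^{2}$
$N{\left(w,j \right)} = -30$ ($N{\left(w,j \right)} = 6 \left(-5\right) = -30$)
$Z{\left(c \right)} = -30 + c$
$Z{\left(a{\left(23 \right)} \right)} - D{\left(-560 \right)} = \left(-30 + 23^{2}\right) - 9 \left(1 + 5 \left(-560\right)\right)^{2} = \left(-30 + 529\right) - 9 \left(1 - 2800\right)^{2} = 499 - 9 \left(-2799\right)^{2} = 499 - 9 \cdot 7834401 = 499 - 70509609 = -70509110$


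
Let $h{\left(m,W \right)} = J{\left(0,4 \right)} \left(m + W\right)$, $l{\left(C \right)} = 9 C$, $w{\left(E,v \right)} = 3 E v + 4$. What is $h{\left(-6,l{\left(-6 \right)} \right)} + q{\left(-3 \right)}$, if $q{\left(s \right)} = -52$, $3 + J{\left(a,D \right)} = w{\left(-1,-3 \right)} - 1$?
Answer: $-592$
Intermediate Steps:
$w{\left(E,v \right)} = 4 + 3 E v$ ($w{\left(E,v \right)} = 3 E v + 4 = 4 + 3 E v$)
$J{\left(a,D \right)} = 9$ ($J{\left(a,D \right)} = -3 + \left(\left(4 + 3 \left(-1\right) \left(-3\right)\right) - 1\right) = -3 + \left(\left(4 + 9\right) - 1\right) = -3 + \left(13 - 1\right) = -3 + 12 = 9$)
$h{\left(m,W \right)} = 9 W + 9 m$ ($h{\left(m,W \right)} = 9 \left(m + W\right) = 9 \left(W + m\right) = 9 W + 9 m$)
$h{\left(-6,l{\left(-6 \right)} \right)} + q{\left(-3 \right)} = \left(9 \cdot 9 \left(-6\right) + 9 \left(-6\right)\right) - 52 = \left(9 \left(-54\right) - 54\right) - 52 = \left(-486 - 54\right) - 52 = -540 - 52 = -592$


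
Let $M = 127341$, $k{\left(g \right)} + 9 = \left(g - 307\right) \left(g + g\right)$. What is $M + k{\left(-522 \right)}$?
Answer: $992808$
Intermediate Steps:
$k{\left(g \right)} = -9 + 2 g \left(-307 + g\right)$ ($k{\left(g \right)} = -9 + \left(g - 307\right) \left(g + g\right) = -9 + \left(-307 + g\right) 2 g = -9 + 2 g \left(-307 + g\right)$)
$M + k{\left(-522 \right)} = 127341 - \left(-320499 - 544968\right) = 127341 + \left(-9 + 320508 + 2 \cdot 272484\right) = 127341 + \left(-9 + 320508 + 544968\right) = 127341 + 865467 = 992808$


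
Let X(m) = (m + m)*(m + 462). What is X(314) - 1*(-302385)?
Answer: 789713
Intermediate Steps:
X(m) = 2*m*(462 + m) (X(m) = (2*m)*(462 + m) = 2*m*(462 + m))
X(314) - 1*(-302385) = 2*314*(462 + 314) - 1*(-302385) = 2*314*776 + 302385 = 487328 + 302385 = 789713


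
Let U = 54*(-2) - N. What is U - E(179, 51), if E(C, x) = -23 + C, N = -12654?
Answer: 12390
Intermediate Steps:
U = 12546 (U = 54*(-2) - 1*(-12654) = -108 + 12654 = 12546)
U - E(179, 51) = 12546 - (-23 + 179) = 12546 - 1*156 = 12546 - 156 = 12390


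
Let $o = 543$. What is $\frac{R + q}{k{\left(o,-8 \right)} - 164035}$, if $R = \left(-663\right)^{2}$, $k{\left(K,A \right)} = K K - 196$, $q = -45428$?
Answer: $\frac{394141}{130618} \approx 3.0175$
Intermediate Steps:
$k{\left(K,A \right)} = -196 + K^{2}$ ($k{\left(K,A \right)} = K^{2} - 196 = -196 + K^{2}$)
$R = 439569$
$\frac{R + q}{k{\left(o,-8 \right)} - 164035} = \frac{439569 - 45428}{\left(-196 + 543^{2}\right) - 164035} = \frac{394141}{\left(-196 + 294849\right) - 164035} = \frac{394141}{294653 - 164035} = \frac{394141}{130618}$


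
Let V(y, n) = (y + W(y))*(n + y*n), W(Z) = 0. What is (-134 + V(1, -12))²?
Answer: 24964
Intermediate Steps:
V(y, n) = y*(n + n*y) (V(y, n) = (y + 0)*(n + y*n) = y*(n + n*y))
(-134 + V(1, -12))² = (-134 - 12*1*(1 + 1))² = (-134 - 12*1*2)² = (-134 - 24)² = (-158)² = 24964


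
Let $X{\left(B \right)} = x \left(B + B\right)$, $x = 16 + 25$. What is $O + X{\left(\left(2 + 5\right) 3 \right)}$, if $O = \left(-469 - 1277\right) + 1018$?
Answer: $994$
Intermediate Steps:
$x = 41$
$O = -728$ ($O = -1746 + 1018 = -728$)
$X{\left(B \right)} = 82 B$ ($X{\left(B \right)} = 41 \left(B + B\right) = 41 \cdot 2 B = 82 B$)
$O + X{\left(\left(2 + 5\right) 3 \right)} = -728 + 82 \left(2 + 5\right) 3 = -728 + 82 \cdot 7 \cdot 3 = -728 + 82 \cdot 21 = -728 + 1722 = 994$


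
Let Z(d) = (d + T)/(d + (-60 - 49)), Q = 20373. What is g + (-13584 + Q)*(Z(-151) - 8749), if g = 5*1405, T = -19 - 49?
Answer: -15439896569/260 ≈ -5.9384e+7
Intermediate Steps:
T = -68
Z(d) = (-68 + d)/(-109 + d) (Z(d) = (d - 68)/(d + (-60 - 49)) = (-68 + d)/(d - 109) = (-68 + d)/(-109 + d))
g = 7025
g + (-13584 + Q)*(Z(-151) - 8749) = 7025 + (-13584 + 20373)*((-68 - 151)/(-109 - 151) - 8749) = 7025 + 6789*(-219/(-260) - 8749) = 7025 + 6789*(-1/260*(-219) - 8749) = 7025 + 6789*(219/260 - 8749) = 7025 + 6789*(-2274521/260) = 7025 - 15441723069/260 = -15439896569/260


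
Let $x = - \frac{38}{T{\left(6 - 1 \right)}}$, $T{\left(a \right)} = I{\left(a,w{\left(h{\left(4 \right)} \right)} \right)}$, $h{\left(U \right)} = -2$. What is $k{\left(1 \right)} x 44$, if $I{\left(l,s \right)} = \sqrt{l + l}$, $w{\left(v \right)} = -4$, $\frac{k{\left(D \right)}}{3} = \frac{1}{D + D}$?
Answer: $- \frac{1254 \sqrt{10}}{5} \approx -793.1$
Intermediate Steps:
$k{\left(D \right)} = \frac{3}{2 D}$ ($k{\left(D \right)} = \frac{3}{D + D} = \frac{3}{2 D}$)
$I{\left(l,s \right)} = \sqrt{2} \sqrt{l}$ ($I{\left(l,s \right)} = \sqrt{2 l} = \sqrt{2} \sqrt{l}$)
$T{\left(a \right)} = \sqrt{2} \sqrt{a}$
$x = - \frac{19 \sqrt{10}}{5}$ ($x = - \frac{38}{\sqrt{2} \sqrt{6 - 1}} = - \frac{38}{\sqrt{2} \sqrt{5}} = - \frac{38}{\sqrt{10}} = - 38 \frac{\sqrt{10}}{10} = - \frac{19 \sqrt{10}}{5} \approx -12.017$)
$k{\left(1 \right)} x 44 = \frac{3}{2 \cdot 1} \left(- \frac{19 \sqrt{10}}{5}\right) 44 = \frac{3}{2} \cdot 1 \left(- \frac{19 \sqrt{10}}{5}\right) 44 = \frac{3 \left(- \frac{19 \sqrt{10}}{5}\right)}{2} \cdot 44 = - \frac{57 \sqrt{10}}{10} \cdot 44 = - \frac{1254 \sqrt{10}}{5}$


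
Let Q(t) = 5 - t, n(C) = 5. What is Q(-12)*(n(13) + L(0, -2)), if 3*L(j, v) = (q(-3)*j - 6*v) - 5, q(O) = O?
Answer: 374/3 ≈ 124.67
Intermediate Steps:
L(j, v) = -5/3 - j - 2*v (L(j, v) = ((-3*j - 6*v) - 5)/3 = ((-6*v - 3*j) - 5)/3 = (-5 - 6*v - 3*j)/3 = -5/3 - j - 2*v)
Q(-12)*(n(13) + L(0, -2)) = (5 - 1*(-12))*(5 + (-5/3 - 1*0 - 2*(-2))) = (5 + 12)*(5 + (-5/3 + 0 + 4)) = 17*(5 + 7/3) = 17*(22/3) = 374/3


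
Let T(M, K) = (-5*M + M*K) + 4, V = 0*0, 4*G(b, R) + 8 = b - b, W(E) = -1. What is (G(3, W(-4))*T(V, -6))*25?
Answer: -200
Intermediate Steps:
G(b, R) = -2 (G(b, R) = -2 + (b - b)/4 = -2 + (¼)*0 = -2 + 0 = -2)
V = 0
T(M, K) = 4 - 5*M + K*M (T(M, K) = (-5*M + K*M) + 4 = 4 - 5*M + K*M)
(G(3, W(-4))*T(V, -6))*25 = -2*(4 - 5*0 - 6*0)*25 = -2*(4 + 0 + 0)*25 = -2*4*25 = -8*25 = -200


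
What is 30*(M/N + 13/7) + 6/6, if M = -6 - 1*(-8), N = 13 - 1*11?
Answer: 607/7 ≈ 86.714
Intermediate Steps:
N = 2 (N = 13 - 11 = 2)
M = 2 (M = -6 + 8 = 2)
30*(M/N + 13/7) + 6/6 = 30*(2/2 + 13/7) + 6/6 = 30*(2*(½) + 13*(⅐)) + 6*(⅙) = 30*(1 + 13/7) + 1 = 30*(20/7) + 1 = 600/7 + 1 = 607/7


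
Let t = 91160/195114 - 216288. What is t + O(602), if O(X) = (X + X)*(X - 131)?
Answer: 34222650952/97557 ≈ 3.5080e+5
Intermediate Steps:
O(X) = 2*X*(-131 + X) (O(X) = (2*X)*(-131 + X) = 2*X*(-131 + X))
t = -21100362836/97557 (t = 91160*(1/195114) - 216288 = 45580/97557 - 216288 = -21100362836/97557 ≈ -2.1629e+5)
t + O(602) = -21100362836/97557 + 2*602*(-131 + 602) = -21100362836/97557 + 2*602*471 = -21100362836/97557 + 567084 = 34222650952/97557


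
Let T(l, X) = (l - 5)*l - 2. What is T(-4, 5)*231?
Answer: 7854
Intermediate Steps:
T(l, X) = -2 + l*(-5 + l) (T(l, X) = (-5 + l)*l - 2 = l*(-5 + l) - 2 = -2 + l*(-5 + l))
T(-4, 5)*231 = (-2 + (-4)² - 5*(-4))*231 = (-2 + 16 + 20)*231 = 34*231 = 7854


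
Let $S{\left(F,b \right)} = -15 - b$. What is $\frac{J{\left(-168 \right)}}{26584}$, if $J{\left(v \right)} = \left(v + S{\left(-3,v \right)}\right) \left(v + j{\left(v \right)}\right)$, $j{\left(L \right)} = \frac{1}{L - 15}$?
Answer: $\frac{153725}{1621624} \approx 0.094797$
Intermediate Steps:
$j{\left(L \right)} = \frac{1}{-15 + L}$
$J{\left(v \right)} = - 15 v - \frac{15}{-15 + v}$ ($J{\left(v \right)} = \left(v - \left(15 + v\right)\right) \left(v + \frac{1}{-15 + v}\right) = - 15 \left(v + \frac{1}{-15 + v}\right) = - 15 v - \frac{15}{-15 + v}$)
$\frac{J{\left(-168 \right)}}{26584} = \frac{15 \frac{1}{-15 - 168} \left(-1 - - 168 \left(-15 - 168\right)\right)}{26584} = \frac{15 \left(-1 - \left(-168\right) \left(-183\right)\right)}{-183} \cdot \frac{1}{26584} = 15 \left(- \frac{1}{183}\right) \left(-1 - 30744\right) \frac{1}{26584} = 15 \left(- \frac{1}{183}\right) \left(-30745\right) \frac{1}{26584} = \frac{153725}{61} \cdot \frac{1}{26584} = \frac{153725}{1621624}$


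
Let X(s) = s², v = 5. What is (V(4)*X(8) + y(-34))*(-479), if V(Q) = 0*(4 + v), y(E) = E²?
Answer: -553724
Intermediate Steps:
V(Q) = 0 (V(Q) = 0*(4 + 5) = 0*9 = 0)
(V(4)*X(8) + y(-34))*(-479) = (0*8² + (-34)²)*(-479) = (0*64 + 1156)*(-479) = (0 + 1156)*(-479) = 1156*(-479) = -553724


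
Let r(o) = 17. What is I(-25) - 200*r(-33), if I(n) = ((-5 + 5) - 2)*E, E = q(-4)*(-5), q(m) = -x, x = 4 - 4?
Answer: -3400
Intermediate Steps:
x = 0
q(m) = 0 (q(m) = -1*0 = 0)
E = 0 (E = 0*(-5) = 0)
I(n) = 0 (I(n) = ((-5 + 5) - 2)*0 = (0 - 2)*0 = -2*0 = 0)
I(-25) - 200*r(-33) = 0 - 200*17 = 0 - 3400 = -3400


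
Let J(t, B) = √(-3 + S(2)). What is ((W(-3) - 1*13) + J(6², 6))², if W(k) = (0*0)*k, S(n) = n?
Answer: (13 - I)² ≈ 168.0 - 26.0*I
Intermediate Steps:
W(k) = 0 (W(k) = 0*k = 0)
J(t, B) = I (J(t, B) = √(-3 + 2) = √(-1) = I)
((W(-3) - 1*13) + J(6², 6))² = ((0 - 1*13) + I)² = ((0 - 13) + I)² = (-13 + I)²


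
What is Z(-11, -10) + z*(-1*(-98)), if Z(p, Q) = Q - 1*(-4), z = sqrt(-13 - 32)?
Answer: -6 + 294*I*sqrt(5) ≈ -6.0 + 657.4*I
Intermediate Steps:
z = 3*I*sqrt(5) (z = sqrt(-45) = 3*I*sqrt(5) ≈ 6.7082*I)
Z(p, Q) = 4 + Q (Z(p, Q) = Q + 4 = 4 + Q)
Z(-11, -10) + z*(-1*(-98)) = (4 - 10) + (3*I*sqrt(5))*(-1*(-98)) = -6 + (3*I*sqrt(5))*98 = -6 + 294*I*sqrt(5)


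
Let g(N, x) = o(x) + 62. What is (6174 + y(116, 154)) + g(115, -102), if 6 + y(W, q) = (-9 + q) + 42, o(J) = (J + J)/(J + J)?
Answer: 6418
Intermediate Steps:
o(J) = 1 (o(J) = (2*J)/((2*J)) = (2*J)*(1/(2*J)) = 1)
y(W, q) = 27 + q (y(W, q) = -6 + ((-9 + q) + 42) = -6 + (33 + q) = 27 + q)
g(N, x) = 63 (g(N, x) = 1 + 62 = 63)
(6174 + y(116, 154)) + g(115, -102) = (6174 + (27 + 154)) + 63 = (6174 + 181) + 63 = 6355 + 63 = 6418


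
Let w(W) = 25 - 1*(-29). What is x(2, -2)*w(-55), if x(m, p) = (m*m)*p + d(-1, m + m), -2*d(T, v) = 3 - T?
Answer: -540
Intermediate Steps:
d(T, v) = -3/2 + T/2 (d(T, v) = -(3 - T)/2 = -3/2 + T/2)
w(W) = 54 (w(W) = 25 + 29 = 54)
x(m, p) = -2 + p*m**2 (x(m, p) = (m*m)*p + (-3/2 + (1/2)*(-1)) = m**2*p + (-3/2 - 1/2) = p*m**2 - 2 = -2 + p*m**2)
x(2, -2)*w(-55) = (-2 - 2*2**2)*54 = (-2 - 2*4)*54 = (-2 - 8)*54 = -10*54 = -540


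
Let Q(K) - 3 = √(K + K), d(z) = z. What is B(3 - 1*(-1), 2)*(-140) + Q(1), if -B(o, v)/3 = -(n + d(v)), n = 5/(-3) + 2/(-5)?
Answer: 31 + √2 ≈ 32.414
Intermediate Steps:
n = -31/15 (n = 5*(-⅓) + 2*(-⅕) = -5/3 - ⅖ = -31/15 ≈ -2.0667)
Q(K) = 3 + √2*√K (Q(K) = 3 + √(K + K) = 3 + √(2*K) = 3 + √2*√K)
B(o, v) = -31/5 + 3*v (B(o, v) = -(-3)*(-31/15 + v) = -3*(31/15 - v) = -31/5 + 3*v)
B(3 - 1*(-1), 2)*(-140) + Q(1) = (-31/5 + 3*2)*(-140) + (3 + √2*√1) = (-31/5 + 6)*(-140) + (3 + √2*1) = -⅕*(-140) + (3 + √2) = 28 + (3 + √2) = 31 + √2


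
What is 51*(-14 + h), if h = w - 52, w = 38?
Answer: -1428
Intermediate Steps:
h = -14 (h = 38 - 52 = -14)
51*(-14 + h) = 51*(-14 - 14) = 51*(-28) = -1428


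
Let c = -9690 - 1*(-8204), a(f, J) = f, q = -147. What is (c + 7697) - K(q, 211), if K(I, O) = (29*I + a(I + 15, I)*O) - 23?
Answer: 38349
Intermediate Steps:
c = -1486 (c = -9690 + 8204 = -1486)
K(I, O) = -23 + 29*I + O*(15 + I) (K(I, O) = (29*I + (I + 15)*O) - 23 = (29*I + (15 + I)*O) - 23 = (29*I + O*(15 + I)) - 23 = -23 + 29*I + O*(15 + I))
(c + 7697) - K(q, 211) = (-1486 + 7697) - (-23 + 29*(-147) + 211*(15 - 147)) = 6211 - (-23 - 4263 + 211*(-132)) = 6211 - (-23 - 4263 - 27852) = 6211 - 1*(-32138) = 6211 + 32138 = 38349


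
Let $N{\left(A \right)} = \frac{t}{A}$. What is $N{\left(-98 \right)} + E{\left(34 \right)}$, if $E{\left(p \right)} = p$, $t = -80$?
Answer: $\frac{1706}{49} \approx 34.816$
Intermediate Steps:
$N{\left(A \right)} = - \frac{80}{A}$
$N{\left(-98 \right)} + E{\left(34 \right)} = - \frac{80}{-98} + 34 = \left(-80\right) \left(- \frac{1}{98}\right) + 34 = \frac{40}{49} + 34 = \frac{1706}{49}$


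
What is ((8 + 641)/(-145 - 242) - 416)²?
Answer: 26127812881/149769 ≈ 1.7445e+5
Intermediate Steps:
((8 + 641)/(-145 - 242) - 416)² = (649/(-387) - 416)² = (649*(-1/387) - 416)² = (-649/387 - 416)² = (-161641/387)² = 26127812881/149769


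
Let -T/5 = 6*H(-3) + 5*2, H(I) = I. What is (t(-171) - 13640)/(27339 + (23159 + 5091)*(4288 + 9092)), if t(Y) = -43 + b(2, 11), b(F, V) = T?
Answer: -13643/378012339 ≈ -3.6091e-5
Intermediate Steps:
T = 40 (T = -5*(6*(-3) + 5*2) = -5*(-18 + 10) = -5*(-8) = 40)
b(F, V) = 40
t(Y) = -3 (t(Y) = -43 + 40 = -3)
(t(-171) - 13640)/(27339 + (23159 + 5091)*(4288 + 9092)) = (-3 - 13640)/(27339 + (23159 + 5091)*(4288 + 9092)) = -13643/(27339 + 28250*13380) = -13643/(27339 + 377985000) = -13643/378012339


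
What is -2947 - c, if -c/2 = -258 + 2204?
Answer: 945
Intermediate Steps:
c = -3892 (c = -2*(-258 + 2204) = -2*1946 = -3892)
-2947 - c = -2947 - 1*(-3892) = -2947 + 3892 = 945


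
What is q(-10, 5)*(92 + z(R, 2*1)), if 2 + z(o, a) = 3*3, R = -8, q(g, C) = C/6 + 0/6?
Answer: 165/2 ≈ 82.500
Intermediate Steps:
q(g, C) = C/6 (q(g, C) = C*(1/6) + 0*(1/6) = C/6 + 0 = C/6)
z(o, a) = 7 (z(o, a) = -2 + 3*3 = -2 + 9 = 7)
q(-10, 5)*(92 + z(R, 2*1)) = ((1/6)*5)*(92 + 7) = (5/6)*99 = 165/2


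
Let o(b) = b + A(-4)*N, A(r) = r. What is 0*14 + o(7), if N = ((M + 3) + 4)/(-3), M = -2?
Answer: 41/3 ≈ 13.667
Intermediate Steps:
N = -5/3 (N = ((-2 + 3) + 4)/(-3) = (1 + 4)*(-1/3) = 5*(-1/3) = -5/3 ≈ -1.6667)
o(b) = 20/3 + b (o(b) = b - 4*(-5/3) = b + 20/3 = 20/3 + b)
0*14 + o(7) = 0*14 + (20/3 + 7) = 0 + 41/3 = 41/3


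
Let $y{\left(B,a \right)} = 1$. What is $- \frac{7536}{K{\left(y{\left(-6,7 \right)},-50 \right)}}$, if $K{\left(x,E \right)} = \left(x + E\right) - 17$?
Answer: $\frac{1256}{11} \approx 114.18$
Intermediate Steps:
$K{\left(x,E \right)} = -17 + E + x$ ($K{\left(x,E \right)} = \left(E + x\right) - 17 = -17 + E + x$)
$- \frac{7536}{K{\left(y{\left(-6,7 \right)},-50 \right)}} = - \frac{7536}{-17 - 50 + 1} = - \frac{7536}{-66} = \left(-7536\right) \left(- \frac{1}{66}\right) = \frac{1256}{11}$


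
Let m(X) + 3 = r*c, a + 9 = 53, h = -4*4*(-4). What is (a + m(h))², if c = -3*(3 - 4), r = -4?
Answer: 841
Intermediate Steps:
h = 64 (h = -16*(-4) = 64)
a = 44 (a = -9 + 53 = 44)
c = 3 (c = -3*(-1) = 3)
m(X) = -15 (m(X) = -3 - 4*3 = -3 - 12 = -15)
(a + m(h))² = (44 - 15)² = 29² = 841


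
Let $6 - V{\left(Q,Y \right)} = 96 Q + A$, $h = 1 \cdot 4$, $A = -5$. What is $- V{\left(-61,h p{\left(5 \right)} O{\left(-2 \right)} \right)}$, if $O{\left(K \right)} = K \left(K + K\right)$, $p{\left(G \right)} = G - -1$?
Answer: $-5867$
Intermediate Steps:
$p{\left(G \right)} = 1 + G$ ($p{\left(G \right)} = G + 1 = 1 + G$)
$O{\left(K \right)} = 2 K^{2}$ ($O{\left(K \right)} = K 2 K = 2 K^{2}$)
$h = 4$
$V{\left(Q,Y \right)} = 11 - 96 Q$ ($V{\left(Q,Y \right)} = 6 - \left(96 Q - 5\right) = 6 - \left(-5 + 96 Q\right) = 11 - 96 Q$)
$- V{\left(-61,h p{\left(5 \right)} O{\left(-2 \right)} \right)} = - (11 - -5856) = - (11 + 5856) = \left(-1\right) 5867 = -5867$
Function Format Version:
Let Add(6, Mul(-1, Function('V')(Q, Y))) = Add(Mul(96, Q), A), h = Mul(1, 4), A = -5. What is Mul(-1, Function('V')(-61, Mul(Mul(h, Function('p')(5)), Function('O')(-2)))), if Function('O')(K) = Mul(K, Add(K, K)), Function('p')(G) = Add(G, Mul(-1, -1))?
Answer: -5867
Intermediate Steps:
Function('p')(G) = Add(1, G) (Function('p')(G) = Add(G, 1) = Add(1, G))
Function('O')(K) = Mul(2, Pow(K, 2)) (Function('O')(K) = Mul(K, Mul(2, K)) = Mul(2, Pow(K, 2)))
h = 4
Function('V')(Q, Y) = Add(11, Mul(-96, Q)) (Function('V')(Q, Y) = Add(6, Mul(-1, Add(Mul(96, Q), -5))) = Add(6, Mul(-1, Add(-5, Mul(96, Q)))) = Add(6, Add(5, Mul(-96, Q))) = Add(11, Mul(-96, Q)))
Mul(-1, Function('V')(-61, Mul(Mul(h, Function('p')(5)), Function('O')(-2)))) = Mul(-1, Add(11, Mul(-96, -61))) = Mul(-1, Add(11, 5856)) = Mul(-1, 5867) = -5867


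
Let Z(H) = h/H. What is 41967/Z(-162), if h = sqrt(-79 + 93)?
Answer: -3399327*sqrt(14)/7 ≈ -1.8170e+6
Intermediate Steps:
h = sqrt(14) ≈ 3.7417
Z(H) = sqrt(14)/H
41967/Z(-162) = 41967/((sqrt(14)/(-162))) = 41967/((sqrt(14)*(-1/162))) = 41967/((-sqrt(14)/162)) = 41967*(-81*sqrt(14)/7) = -3399327*sqrt(14)/7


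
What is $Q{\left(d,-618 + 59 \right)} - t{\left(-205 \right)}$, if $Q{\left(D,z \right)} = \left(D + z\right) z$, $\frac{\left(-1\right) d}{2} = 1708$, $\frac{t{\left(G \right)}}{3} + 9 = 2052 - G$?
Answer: $2215281$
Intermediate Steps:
$t{\left(G \right)} = 6129 - 3 G$ ($t{\left(G \right)} = -27 + 3 \left(2052 - G\right) = -27 - \left(-6156 + 3 G\right) = 6129 - 3 G$)
$d = -3416$ ($d = \left(-2\right) 1708 = -3416$)
$Q{\left(D,z \right)} = z \left(D + z\right)$
$Q{\left(d,-618 + 59 \right)} - t{\left(-205 \right)} = \left(-618 + 59\right) \left(-3416 + \left(-618 + 59\right)\right) - \left(6129 - -615\right) = - 559 \left(-3416 - 559\right) - \left(6129 + 615\right) = \left(-559\right) \left(-3975\right) - 6744 = 2222025 - 6744 = 2215281$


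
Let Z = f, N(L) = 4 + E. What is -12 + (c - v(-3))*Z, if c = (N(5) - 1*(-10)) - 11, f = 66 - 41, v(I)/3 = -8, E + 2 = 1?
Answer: 638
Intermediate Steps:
E = -1 (E = -2 + 1 = -1)
v(I) = -24 (v(I) = 3*(-8) = -24)
N(L) = 3 (N(L) = 4 - 1 = 3)
f = 25
Z = 25
c = 2 (c = (3 - 1*(-10)) - 11 = (3 + 10) - 11 = 13 - 11 = 2)
-12 + (c - v(-3))*Z = -12 + (2 - 1*(-24))*25 = -12 + (2 + 24)*25 = -12 + 26*25 = -12 + 650 = 638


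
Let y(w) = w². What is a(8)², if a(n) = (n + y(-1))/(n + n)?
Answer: 81/256 ≈ 0.31641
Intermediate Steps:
a(n) = (1 + n)/(2*n) (a(n) = (n + (-1)²)/(n + n) = (n + 1)/((2*n)) = (1 + n)*(1/(2*n)) = (1 + n)/(2*n))
a(8)² = ((½)*(1 + 8)/8)² = ((½)*(⅛)*9)² = (9/16)² = 81/256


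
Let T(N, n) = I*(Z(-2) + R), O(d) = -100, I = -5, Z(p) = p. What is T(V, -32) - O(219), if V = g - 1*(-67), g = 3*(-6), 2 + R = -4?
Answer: 140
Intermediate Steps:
R = -6 (R = -2 - 4 = -6)
g = -18
V = 49 (V = -18 - 1*(-67) = -18 + 67 = 49)
T(N, n) = 40 (T(N, n) = -5*(-2 - 6) = -5*(-8) = 40)
T(V, -32) - O(219) = 40 - 1*(-100) = 40 + 100 = 140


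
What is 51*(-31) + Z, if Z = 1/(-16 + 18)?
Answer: -3161/2 ≈ -1580.5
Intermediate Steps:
Z = ½ (Z = 1/2 = ½ ≈ 0.50000)
51*(-31) + Z = 51*(-31) + ½ = -1581 + ½ = -3161/2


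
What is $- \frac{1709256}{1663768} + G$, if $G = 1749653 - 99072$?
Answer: $\frac{343272767494}{207971} \approx 1.6506 \cdot 10^{6}$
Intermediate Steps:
$G = 1650581$
$- \frac{1709256}{1663768} + G = - \frac{1709256}{1663768} + 1650581 = \left(-1709256\right) \frac{1}{1663768} + 1650581 = - \frac{213657}{207971} + 1650581 = \frac{343272767494}{207971}$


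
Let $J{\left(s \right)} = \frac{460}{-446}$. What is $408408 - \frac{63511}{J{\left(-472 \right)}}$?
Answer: $\frac{108096793}{230} \approx 4.6999 \cdot 10^{5}$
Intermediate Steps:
$J{\left(s \right)} = - \frac{230}{223}$ ($J{\left(s \right)} = 460 \left(- \frac{1}{446}\right) = - \frac{230}{223}$)
$408408 - \frac{63511}{J{\left(-472 \right)}} = 408408 - \frac{63511}{- \frac{230}{223}} = 408408 - 63511 \left(- \frac{223}{230}\right) = 408408 - - \frac{14162953}{230} = 408408 + \frac{14162953}{230} = \frac{108096793}{230}$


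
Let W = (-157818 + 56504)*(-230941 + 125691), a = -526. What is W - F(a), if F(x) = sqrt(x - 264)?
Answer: 10663298500 - I*sqrt(790) ≈ 1.0663e+10 - 28.107*I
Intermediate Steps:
F(x) = sqrt(-264 + x)
W = 10663298500 (W = -101314*(-105250) = 10663298500)
W - F(a) = 10663298500 - sqrt(-264 - 526) = 10663298500 - sqrt(-790) = 10663298500 - I*sqrt(790)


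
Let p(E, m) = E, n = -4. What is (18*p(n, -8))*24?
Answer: -1728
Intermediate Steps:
(18*p(n, -8))*24 = (18*(-4))*24 = -72*24 = -1728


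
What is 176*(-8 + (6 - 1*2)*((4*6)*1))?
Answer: 15488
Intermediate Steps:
176*(-8 + (6 - 1*2)*((4*6)*1)) = 176*(-8 + (6 - 2)*(24*1)) = 176*(-8 + 4*24) = 176*(-8 + 96) = 176*88 = 15488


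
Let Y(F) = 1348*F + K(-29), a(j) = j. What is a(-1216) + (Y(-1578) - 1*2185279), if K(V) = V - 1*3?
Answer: -4313671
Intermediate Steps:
K(V) = -3 + V (K(V) = V - 3 = -3 + V)
Y(F) = -32 + 1348*F (Y(F) = 1348*F + (-3 - 29) = 1348*F - 32 = -32 + 1348*F)
a(-1216) + (Y(-1578) - 1*2185279) = -1216 + ((-32 + 1348*(-1578)) - 1*2185279) = -1216 + ((-32 - 2127144) - 2185279) = -1216 + (-2127176 - 2185279) = -1216 - 4312455 = -4313671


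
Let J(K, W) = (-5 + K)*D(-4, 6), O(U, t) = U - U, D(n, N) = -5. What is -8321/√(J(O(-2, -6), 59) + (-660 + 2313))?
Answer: -8321*√1678/1678 ≈ -203.13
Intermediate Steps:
O(U, t) = 0
J(K, W) = 25 - 5*K (J(K, W) = (-5 + K)*(-5) = 25 - 5*K)
-8321/√(J(O(-2, -6), 59) + (-660 + 2313)) = -8321/√((25 - 5*0) + (-660 + 2313)) = -8321/√((25 + 0) + 1653) = -8321/√(25 + 1653) = -8321*√1678/1678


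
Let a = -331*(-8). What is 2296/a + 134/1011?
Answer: 334511/334641 ≈ 0.99961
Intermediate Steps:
a = 2648
2296/a + 134/1011 = 2296/2648 + 134/1011 = 2296*(1/2648) + 134*(1/1011) = 287/331 + 134/1011 = 334511/334641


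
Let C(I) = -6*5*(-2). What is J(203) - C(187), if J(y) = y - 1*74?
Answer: 69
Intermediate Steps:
J(y) = -74 + y (J(y) = y - 74 = -74 + y)
C(I) = 60 (C(I) = -30*(-2) = 60)
J(203) - C(187) = (-74 + 203) - 1*60 = 129 - 60 = 69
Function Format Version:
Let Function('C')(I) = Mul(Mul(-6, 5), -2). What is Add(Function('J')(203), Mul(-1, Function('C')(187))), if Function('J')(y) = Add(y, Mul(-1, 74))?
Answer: 69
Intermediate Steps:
Function('J')(y) = Add(-74, y) (Function('J')(y) = Add(y, -74) = Add(-74, y))
Function('C')(I) = 60 (Function('C')(I) = Mul(-30, -2) = 60)
Add(Function('J')(203), Mul(-1, Function('C')(187))) = Add(Add(-74, 203), Mul(-1, 60)) = Add(129, -60) = 69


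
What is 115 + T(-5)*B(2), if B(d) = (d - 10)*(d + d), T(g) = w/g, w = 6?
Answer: 767/5 ≈ 153.40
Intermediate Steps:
T(g) = 6/g
B(d) = 2*d*(-10 + d) (B(d) = (-10 + d)*(2*d) = 2*d*(-10 + d))
115 + T(-5)*B(2) = 115 + (6/(-5))*(2*2*(-10 + 2)) = 115 + (6*(-⅕))*(2*2*(-8)) = 115 - 6/5*(-32) = 115 + 192/5 = 767/5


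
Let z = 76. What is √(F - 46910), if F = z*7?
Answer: I*√46378 ≈ 215.36*I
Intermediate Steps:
F = 532 (F = 76*7 = 532)
√(F - 46910) = √(532 - 46910) = √(-46378) = I*√46378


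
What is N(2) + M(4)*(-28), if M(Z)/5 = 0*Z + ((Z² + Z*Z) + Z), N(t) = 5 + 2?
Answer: -5033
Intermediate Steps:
N(t) = 7
M(Z) = 5*Z + 10*Z² (M(Z) = 5*(0*Z + ((Z² + Z*Z) + Z)) = 5*(0 + ((Z² + Z²) + Z)) = 5*(0 + (2*Z² + Z)) = 5*(0 + (Z + 2*Z²)) = 5*(Z + 2*Z²) = 5*Z + 10*Z²)
N(2) + M(4)*(-28) = 7 + (5*4*(1 + 2*4))*(-28) = 7 + (5*4*(1 + 8))*(-28) = 7 + (5*4*9)*(-28) = 7 + 180*(-28) = 7 - 5040 = -5033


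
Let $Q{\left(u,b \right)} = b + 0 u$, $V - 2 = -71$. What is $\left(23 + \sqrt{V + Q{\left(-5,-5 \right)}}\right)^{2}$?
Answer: $\left(23 + i \sqrt{74}\right)^{2} \approx 455.0 + 395.71 i$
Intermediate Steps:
$V = -69$ ($V = 2 - 71 = -69$)
$Q{\left(u,b \right)} = b$ ($Q{\left(u,b \right)} = b + 0 = b$)
$\left(23 + \sqrt{V + Q{\left(-5,-5 \right)}}\right)^{2} = \left(23 + \sqrt{-69 - 5}\right)^{2} = \left(23 + \sqrt{-74}\right)^{2} = \left(23 + i \sqrt{74}\right)^{2}$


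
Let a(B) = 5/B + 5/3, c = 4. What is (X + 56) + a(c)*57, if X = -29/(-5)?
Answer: 4561/20 ≈ 228.05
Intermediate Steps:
X = 29/5 (X = -29*(-1/5) = 29/5 ≈ 5.8000)
a(B) = 5/3 + 5/B (a(B) = 5/B + 5*(1/3) = 5/B + 5/3 = 5/3 + 5/B)
(X + 56) + a(c)*57 = (29/5 + 56) + (5/3 + 5/4)*57 = 309/5 + (5/3 + 5*(1/4))*57 = 309/5 + (5/3 + 5/4)*57 = 309/5 + (35/12)*57 = 309/5 + 665/4 = 4561/20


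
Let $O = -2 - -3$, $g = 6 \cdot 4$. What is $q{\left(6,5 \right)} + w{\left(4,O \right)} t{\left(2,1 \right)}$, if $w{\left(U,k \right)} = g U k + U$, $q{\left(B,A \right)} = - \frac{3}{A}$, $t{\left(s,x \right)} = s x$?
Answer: $\frac{997}{5} \approx 199.4$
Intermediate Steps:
$g = 24$
$O = 1$ ($O = -2 + 3 = 1$)
$w{\left(U,k \right)} = U + 24 U k$ ($w{\left(U,k \right)} = 24 U k + U = U + 24 U k$)
$q{\left(6,5 \right)} + w{\left(4,O \right)} t{\left(2,1 \right)} = - \frac{3}{5} + 4 \left(1 + 24 \cdot 1\right) 2 \cdot 1 = \left(-3\right) \frac{1}{5} + 4 \left(1 + 24\right) 2 = - \frac{3}{5} + 4 \cdot 25 \cdot 2 = - \frac{3}{5} + 100 \cdot 2 = - \frac{3}{5} + 200 = \frac{997}{5}$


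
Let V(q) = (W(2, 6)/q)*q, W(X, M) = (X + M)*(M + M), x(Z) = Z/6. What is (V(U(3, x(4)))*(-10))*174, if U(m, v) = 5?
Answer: -167040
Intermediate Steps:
x(Z) = Z/6 (x(Z) = Z*(⅙) = Z/6)
W(X, M) = 2*M*(M + X) (W(X, M) = (M + X)*(2*M) = 2*M*(M + X))
V(q) = 96 (V(q) = ((2*6*(6 + 2))/q)*q = ((2*6*8)/q)*q = (96/q)*q = 96)
(V(U(3, x(4)))*(-10))*174 = (96*(-10))*174 = -960*174 = -167040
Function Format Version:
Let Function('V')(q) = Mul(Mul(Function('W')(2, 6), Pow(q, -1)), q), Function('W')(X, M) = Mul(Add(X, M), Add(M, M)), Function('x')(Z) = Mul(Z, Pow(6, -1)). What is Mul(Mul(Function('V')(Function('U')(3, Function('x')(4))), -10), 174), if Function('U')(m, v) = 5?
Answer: -167040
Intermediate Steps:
Function('x')(Z) = Mul(Rational(1, 6), Z) (Function('x')(Z) = Mul(Z, Rational(1, 6)) = Mul(Rational(1, 6), Z))
Function('W')(X, M) = Mul(2, M, Add(M, X)) (Function('W')(X, M) = Mul(Add(M, X), Mul(2, M)) = Mul(2, M, Add(M, X)))
Function('V')(q) = 96 (Function('V')(q) = Mul(Mul(Mul(2, 6, Add(6, 2)), Pow(q, -1)), q) = Mul(Mul(Mul(2, 6, 8), Pow(q, -1)), q) = Mul(Mul(96, Pow(q, -1)), q) = 96)
Mul(Mul(Function('V')(Function('U')(3, Function('x')(4))), -10), 174) = Mul(Mul(96, -10), 174) = Mul(-960, 174) = -167040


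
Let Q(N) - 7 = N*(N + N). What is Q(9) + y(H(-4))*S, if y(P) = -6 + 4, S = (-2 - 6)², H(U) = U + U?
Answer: 41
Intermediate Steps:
Q(N) = 7 + 2*N² (Q(N) = 7 + N*(N + N) = 7 + N*(2*N) = 7 + 2*N²)
H(U) = 2*U
S = 64 (S = (-8)² = 64)
y(P) = -2
Q(9) + y(H(-4))*S = (7 + 2*9²) - 2*64 = (7 + 2*81) - 128 = (7 + 162) - 128 = 169 - 128 = 41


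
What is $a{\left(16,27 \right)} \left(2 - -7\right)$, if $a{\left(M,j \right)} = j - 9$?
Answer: $162$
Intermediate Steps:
$a{\left(M,j \right)} = -9 + j$
$a{\left(16,27 \right)} \left(2 - -7\right) = \left(-9 + 27\right) \left(2 - -7\right) = 18 \left(2 + 7\right) = 18 \cdot 9 = 162$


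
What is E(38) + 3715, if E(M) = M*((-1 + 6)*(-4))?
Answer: 2955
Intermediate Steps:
E(M) = -20*M (E(M) = M*(5*(-4)) = M*(-20) = -20*M)
E(38) + 3715 = -20*38 + 3715 = -760 + 3715 = 2955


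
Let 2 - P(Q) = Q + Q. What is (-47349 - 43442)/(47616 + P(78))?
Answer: -90791/47462 ≈ -1.9129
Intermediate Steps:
P(Q) = 2 - 2*Q (P(Q) = 2 - (Q + Q) = 2 - 2*Q)
(-47349 - 43442)/(47616 + P(78)) = (-47349 - 43442)/(47616 + (2 - 2*78)) = -90791/(47616 + (2 - 156)) = -90791/(47616 - 154) = -90791/47462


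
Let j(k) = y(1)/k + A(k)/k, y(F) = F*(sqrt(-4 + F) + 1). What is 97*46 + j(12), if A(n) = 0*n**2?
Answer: 53545/12 + I*sqrt(3)/12 ≈ 4462.1 + 0.14434*I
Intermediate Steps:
y(F) = F*(1 + sqrt(-4 + F))
A(n) = 0
j(k) = (1 + I*sqrt(3))/k (j(k) = (1*(1 + sqrt(-4 + 1)))/k + 0/k = (1*(1 + sqrt(-3)))/k + 0 = (1*(1 + I*sqrt(3)))/k + 0 = (1 + I*sqrt(3))/k + 0 = (1 + I*sqrt(3))/k)
97*46 + j(12) = 97*46 + (1 + I*sqrt(3))/12 = 4462 + (1 + I*sqrt(3))/12 = 4462 + (1/12 + I*sqrt(3)/12) = 53545/12 + I*sqrt(3)/12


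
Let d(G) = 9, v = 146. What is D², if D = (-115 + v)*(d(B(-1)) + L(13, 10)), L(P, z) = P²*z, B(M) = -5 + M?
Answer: 2774023561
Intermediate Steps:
L(P, z) = z*P²
D = 52669 (D = (-115 + 146)*(9 + 10*13²) = 31*(9 + 10*169) = 31*(9 + 1690) = 31*1699 = 52669)
D² = 52669² = 2774023561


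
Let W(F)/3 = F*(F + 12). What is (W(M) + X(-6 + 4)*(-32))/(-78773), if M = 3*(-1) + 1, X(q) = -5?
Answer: -100/78773 ≈ -0.0012695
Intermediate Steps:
M = -2 (M = -3 + 1 = -2)
W(F) = 3*F*(12 + F) (W(F) = 3*(F*(F + 12)) = 3*(F*(12 + F)) = 3*F*(12 + F))
(W(M) + X(-6 + 4)*(-32))/(-78773) = (3*(-2)*(12 - 2) - 5*(-32))/(-78773) = (3*(-2)*10 + 160)*(-1/78773) = (-60 + 160)*(-1/78773) = 100*(-1/78773) = -100/78773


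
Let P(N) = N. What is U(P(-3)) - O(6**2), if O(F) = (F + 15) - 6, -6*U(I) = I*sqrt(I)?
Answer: -45 + I*sqrt(3)/2 ≈ -45.0 + 0.86602*I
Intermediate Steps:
U(I) = -I**(3/2)/6 (U(I) = -I*sqrt(I)/6 = -I**(3/2)/6)
O(F) = 9 + F (O(F) = (15 + F) - 6 = 9 + F)
U(P(-3)) - O(6**2) = -(-1)*I*sqrt(3)/2 - (9 + 6**2) = -(-1)*I*sqrt(3)/2 - (9 + 36) = I*sqrt(3)/2 - 1*45 = I*sqrt(3)/2 - 45 = -45 + I*sqrt(3)/2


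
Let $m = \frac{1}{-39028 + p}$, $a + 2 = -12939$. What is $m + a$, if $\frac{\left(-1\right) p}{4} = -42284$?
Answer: $- \frac{1683727627}{130108} \approx -12941.0$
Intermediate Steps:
$a = -12941$ ($a = -2 - 12939 = -12941$)
$p = 169136$ ($p = \left(-4\right) \left(-42284\right) = 169136$)
$m = \frac{1}{130108}$ ($m = \frac{1}{-39028 + 169136} = \frac{1}{130108} \approx 7.6859 \cdot 10^{-6}$)
$m + a = \frac{1}{130108} - 12941 = - \frac{1683727627}{130108}$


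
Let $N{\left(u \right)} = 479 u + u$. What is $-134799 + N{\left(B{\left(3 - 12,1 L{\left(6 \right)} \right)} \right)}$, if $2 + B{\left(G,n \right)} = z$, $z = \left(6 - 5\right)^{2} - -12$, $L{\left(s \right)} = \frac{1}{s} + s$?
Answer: $-129519$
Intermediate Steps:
$L{\left(s \right)} = s + \frac{1}{s}$
$z = 13$ ($z = 1^{2} + 12 = 1 + 12 = 13$)
$B{\left(G,n \right)} = 11$ ($B{\left(G,n \right)} = -2 + 13 = 11$)
$N{\left(u \right)} = 480 u$
$-134799 + N{\left(B{\left(3 - 12,1 L{\left(6 \right)} \right)} \right)} = -134799 + 480 \cdot 11 = -134799 + 5280 = -129519$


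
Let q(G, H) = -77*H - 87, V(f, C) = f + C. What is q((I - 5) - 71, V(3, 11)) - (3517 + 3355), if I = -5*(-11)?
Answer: -8037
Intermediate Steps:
I = 55
V(f, C) = C + f
q(G, H) = -87 - 77*H
q((I - 5) - 71, V(3, 11)) - (3517 + 3355) = (-87 - 77*(11 + 3)) - (3517 + 3355) = (-87 - 77*14) - 1*6872 = (-87 - 1078) - 6872 = -1165 - 6872 = -8037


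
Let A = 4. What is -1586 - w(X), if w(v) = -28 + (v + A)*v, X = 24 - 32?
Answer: -1590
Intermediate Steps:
X = -8
w(v) = -28 + v*(4 + v) (w(v) = -28 + (v + 4)*v = -28 + (4 + v)*v = -28 + v*(4 + v))
-1586 - w(X) = -1586 - (-28 + (-8)² + 4*(-8)) = -1586 - (-28 + 64 - 32) = -1586 - 1*4 = -1586 - 4 = -1590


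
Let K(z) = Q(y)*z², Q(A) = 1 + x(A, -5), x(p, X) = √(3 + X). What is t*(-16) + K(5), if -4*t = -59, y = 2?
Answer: -211 + 25*I*√2 ≈ -211.0 + 35.355*I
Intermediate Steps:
t = 59/4 (t = -¼*(-59) = 59/4 ≈ 14.750)
Q(A) = 1 + I*√2 (Q(A) = 1 + √(3 - 5) = 1 + √(-2) = 1 + I*√2)
K(z) = z²*(1 + I*√2) (K(z) = (1 + I*√2)*z² = z²*(1 + I*√2))
t*(-16) + K(5) = (59/4)*(-16) + 5²*(1 + I*√2) = -236 + 25*(1 + I*√2) = -236 + (25 + 25*I*√2) = -211 + 25*I*√2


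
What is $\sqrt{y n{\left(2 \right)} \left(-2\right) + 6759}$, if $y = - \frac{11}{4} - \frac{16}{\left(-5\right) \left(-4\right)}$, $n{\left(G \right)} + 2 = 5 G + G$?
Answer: $\sqrt{6830} \approx 82.644$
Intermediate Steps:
$n{\left(G \right)} = -2 + 6 G$ ($n{\left(G \right)} = -2 + \left(5 G + G\right) = -2 + 6 G$)
$y = - \frac{71}{20}$ ($y = \left(-11\right) \frac{1}{4} - \frac{16}{20} = - \frac{11}{4} - \frac{4}{5} = - \frac{71}{20} \approx -3.55$)
$\sqrt{y n{\left(2 \right)} \left(-2\right) + 6759} = \sqrt{- \frac{71 \left(-2 + 6 \cdot 2\right)}{20} \left(-2\right) + 6759} = \sqrt{- \frac{71 \left(-2 + 12\right)}{20} \left(-2\right) + 6759} = \sqrt{\left(- \frac{71}{20}\right) 10 \left(-2\right) + 6759} = \sqrt{\left(- \frac{71}{2}\right) \left(-2\right) + 6759} = \sqrt{71 + 6759} = \sqrt{6830}$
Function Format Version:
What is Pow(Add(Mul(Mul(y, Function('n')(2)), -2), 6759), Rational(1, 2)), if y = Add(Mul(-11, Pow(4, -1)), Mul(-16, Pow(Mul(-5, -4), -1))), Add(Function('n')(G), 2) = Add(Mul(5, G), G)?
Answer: Pow(6830, Rational(1, 2)) ≈ 82.644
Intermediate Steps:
Function('n')(G) = Add(-2, Mul(6, G)) (Function('n')(G) = Add(-2, Add(Mul(5, G), G)) = Add(-2, Mul(6, G)))
y = Rational(-71, 20) (y = Add(Mul(-11, Rational(1, 4)), Mul(-16, Pow(20, -1))) = Add(Rational(-11, 4), Mul(-16, Rational(1, 20))) = Add(Rational(-11, 4), Rational(-4, 5)) = Rational(-71, 20) ≈ -3.5500)
Pow(Add(Mul(Mul(y, Function('n')(2)), -2), 6759), Rational(1, 2)) = Pow(Add(Mul(Mul(Rational(-71, 20), Add(-2, Mul(6, 2))), -2), 6759), Rational(1, 2)) = Pow(Add(Mul(Mul(Rational(-71, 20), Add(-2, 12)), -2), 6759), Rational(1, 2)) = Pow(Add(Mul(Mul(Rational(-71, 20), 10), -2), 6759), Rational(1, 2)) = Pow(Add(Mul(Rational(-71, 2), -2), 6759), Rational(1, 2)) = Pow(Add(71, 6759), Rational(1, 2)) = Pow(6830, Rational(1, 2))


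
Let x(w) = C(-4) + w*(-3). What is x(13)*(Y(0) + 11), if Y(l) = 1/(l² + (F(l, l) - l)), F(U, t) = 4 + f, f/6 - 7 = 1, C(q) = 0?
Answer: -1719/4 ≈ -429.75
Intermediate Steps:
f = 48 (f = 42 + 6*1 = 42 + 6 = 48)
x(w) = -3*w (x(w) = 0 + w*(-3) = 0 - 3*w = -3*w)
F(U, t) = 52 (F(U, t) = 4 + 48 = 52)
Y(l) = 1/(52 + l² - l) (Y(l) = 1/(l² + (52 - l)) = 1/(52 + l² - l))
x(13)*(Y(0) + 11) = (-3*13)*(1/(52 + 0² - 1*0) + 11) = -39*(1/(52 + 0 + 0) + 11) = -39*(1/52 + 11) = -39*573/52 = -1719/4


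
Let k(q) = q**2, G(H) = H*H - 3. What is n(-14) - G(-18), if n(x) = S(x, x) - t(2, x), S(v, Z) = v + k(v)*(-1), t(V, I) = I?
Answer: -517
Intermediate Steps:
G(H) = -3 + H**2 (G(H) = H**2 - 3 = -3 + H**2)
S(v, Z) = v - v**2 (S(v, Z) = v + v**2*(-1) = v - v**2)
n(x) = -x + x*(1 - x) (n(x) = x*(1 - x) - x = -x + x*(1 - x))
n(-14) - G(-18) = -1*(-14)**2 - (-3 + (-18)**2) = -1*196 - (-3 + 324) = -196 - 1*321 = -196 - 321 = -517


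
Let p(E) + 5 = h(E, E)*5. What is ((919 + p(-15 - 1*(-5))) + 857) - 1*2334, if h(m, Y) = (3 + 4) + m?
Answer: -578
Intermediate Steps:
h(m, Y) = 7 + m
p(E) = 30 + 5*E (p(E) = -5 + (7 + E)*5 = -5 + (35 + 5*E) = 30 + 5*E)
((919 + p(-15 - 1*(-5))) + 857) - 1*2334 = ((919 + (30 + 5*(-15 - 1*(-5)))) + 857) - 1*2334 = ((919 + (30 + 5*(-15 + 5))) + 857) - 2334 = ((919 + (30 + 5*(-10))) + 857) - 2334 = ((919 + (30 - 50)) + 857) - 2334 = ((919 - 20) + 857) - 2334 = (899 + 857) - 2334 = 1756 - 2334 = -578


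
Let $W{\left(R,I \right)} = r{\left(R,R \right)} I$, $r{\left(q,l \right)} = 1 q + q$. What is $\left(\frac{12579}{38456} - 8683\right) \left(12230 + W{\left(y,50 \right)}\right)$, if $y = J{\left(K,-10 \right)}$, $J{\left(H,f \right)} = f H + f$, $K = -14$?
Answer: $- \frac{4212159462435}{19228} \approx -2.1906 \cdot 10^{8}$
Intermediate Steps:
$r{\left(q,l \right)} = 2 q$ ($r{\left(q,l \right)} = q + q = 2 q$)
$J{\left(H,f \right)} = f + H f$ ($J{\left(H,f \right)} = H f + f = f + H f$)
$y = 130$ ($y = - 10 \left(1 - 14\right) = \left(-10\right) \left(-13\right) = 130$)
$W{\left(R,I \right)} = 2 I R$ ($W{\left(R,I \right)} = 2 R I = 2 I R$)
$\left(\frac{12579}{38456} - 8683\right) \left(12230 + W{\left(y,50 \right)}\right) = \left(\frac{12579}{38456} - 8683\right) \left(12230 + 2 \cdot 50 \cdot 130\right) = \left(12579 \cdot \frac{1}{38456} - 8683\right) \left(12230 + 13000\right) = \left(\frac{12579}{38456} - 8683\right) 25230 = \left(- \frac{333900869}{38456}\right) 25230 = - \frac{4212159462435}{19228}$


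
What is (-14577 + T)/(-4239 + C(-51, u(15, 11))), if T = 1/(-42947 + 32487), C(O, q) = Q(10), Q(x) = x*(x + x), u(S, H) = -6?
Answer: 21782203/6035420 ≈ 3.6091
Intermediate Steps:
Q(x) = 2*x² (Q(x) = x*(2*x) = 2*x²)
C(O, q) = 200 (C(O, q) = 2*10² = 2*100 = 200)
T = -1/10460 (T = 1/(-10460) = -1/10460 ≈ -9.5602e-5)
(-14577 + T)/(-4239 + C(-51, u(15, 11))) = (-14577 - 1/10460)/(-4239 + 200) = -152475421/10460/(-4039) = -152475421/10460*(-1/4039) = 21782203/6035420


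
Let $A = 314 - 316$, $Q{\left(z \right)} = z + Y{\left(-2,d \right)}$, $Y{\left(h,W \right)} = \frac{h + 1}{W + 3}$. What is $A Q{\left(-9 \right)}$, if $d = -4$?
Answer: $16$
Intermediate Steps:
$Y{\left(h,W \right)} = \frac{1 + h}{3 + W}$
$Q{\left(z \right)} = 1 + z$ ($Q{\left(z \right)} = z + \frac{1 - 2}{3 - 4} = z + \frac{1}{-1} \left(-1\right) = z - -1 = z + 1 = 1 + z$)
$A = -2$
$A Q{\left(-9 \right)} = - 2 \left(1 - 9\right) = \left(-2\right) \left(-8\right) = 16$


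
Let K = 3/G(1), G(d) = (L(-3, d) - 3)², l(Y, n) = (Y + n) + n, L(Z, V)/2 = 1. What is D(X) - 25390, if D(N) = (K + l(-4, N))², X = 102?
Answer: 15819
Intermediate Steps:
L(Z, V) = 2 (L(Z, V) = 2*1 = 2)
l(Y, n) = Y + 2*n
G(d) = 1 (G(d) = (2 - 3)² = (-1)² = 1)
K = 3 (K = 3/1 = 3*1 = 3)
D(N) = (-1 + 2*N)² (D(N) = (3 + (-4 + 2*N))² = (-1 + 2*N)²)
D(X) - 25390 = (-1 + 2*102)² - 25390 = (-1 + 204)² - 25390 = 203² - 25390 = 41209 - 25390 = 15819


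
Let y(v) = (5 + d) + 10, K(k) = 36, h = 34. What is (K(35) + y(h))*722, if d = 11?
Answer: 44764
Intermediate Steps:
y(v) = 26 (y(v) = (5 + 11) + 10 = 16 + 10 = 26)
(K(35) + y(h))*722 = (36 + 26)*722 = 62*722 = 44764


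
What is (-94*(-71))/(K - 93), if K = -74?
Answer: -6674/167 ≈ -39.964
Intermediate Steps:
(-94*(-71))/(K - 93) = (-94*(-71))/(-74 - 93) = 6674/(-167) = 6674*(-1/167) = -6674/167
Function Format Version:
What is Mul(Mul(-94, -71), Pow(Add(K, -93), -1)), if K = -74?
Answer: Rational(-6674, 167) ≈ -39.964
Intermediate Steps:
Mul(Mul(-94, -71), Pow(Add(K, -93), -1)) = Mul(Mul(-94, -71), Pow(Add(-74, -93), -1)) = Mul(6674, Pow(-167, -1)) = Mul(6674, Rational(-1, 167)) = Rational(-6674, 167)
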